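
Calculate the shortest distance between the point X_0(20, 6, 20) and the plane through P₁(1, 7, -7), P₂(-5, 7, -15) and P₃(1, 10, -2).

√2

P₁P₂ = (-6, 0, -8) and P₁P₃ = (0, 3, 5), so a normal is n = P₁P₂ × P₁P₃ = (24, 30, -18).
Then n·(20, 6, 20) - 360 = -60.
|n| = √(576 + 900 + 324) = 30√2, so the distance is |-60|/(30√2) = √2.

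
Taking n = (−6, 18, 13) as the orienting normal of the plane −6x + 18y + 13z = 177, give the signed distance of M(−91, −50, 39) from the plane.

n·M − 177 = -24.
|n| = 23, so the signed distance is -24/23.

-24/23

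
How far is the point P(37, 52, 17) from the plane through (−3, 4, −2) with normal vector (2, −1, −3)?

The plane has equation n·(r − (−3, 4, −2)) = 0, i.e. n·r = -4.
Then n·(37, 52, 17) − (−4) = −25.
|n| = √(4 + 1 + 9) = √14, so the distance is |-25|/√14 = 25/√14.

25/√14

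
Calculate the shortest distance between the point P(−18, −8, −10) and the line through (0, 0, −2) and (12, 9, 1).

6

A direction vector is d = (12, 9, 3).
AP = (−18, −8, −8); AP·d = -312, |AP|² = 452, |d|² = 234.
distance² = |AP|² − (AP·d)²/|d|² = 452 − 97344/234 = 36, so the distance is 6.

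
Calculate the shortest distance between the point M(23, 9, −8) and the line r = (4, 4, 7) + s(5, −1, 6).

√611

Direction vector d = (5, −1, 6).
AP = (19, 5, −15); AP·d = 0, |AP|² = 611, |d|² = 62.
distance² = |AP|² − (AP·d)²/|d|² = 611 − 0/62 = 611, so the distance is √611.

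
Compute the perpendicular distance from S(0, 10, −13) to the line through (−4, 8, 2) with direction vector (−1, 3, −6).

Direction vector d = (−1, 3, −6).
AP = (4, 2, −15); AP·d = 92, |AP|² = 245, |d|² = 46.
distance² = |AP|² − (AP·d)²/|d|² = 245 − 8464/46 = 61, so the distance is √61.

√61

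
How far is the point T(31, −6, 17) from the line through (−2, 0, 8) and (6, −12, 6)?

A direction vector is d = (8, −12, −2).
AP = (33, −6, 9); AP·d = 318, |AP|² = 1206, |d|² = 212.
distance² = |AP|² − (AP·d)²/|d|² = 1206 − 101124/212 = 729, so the distance is 27.

27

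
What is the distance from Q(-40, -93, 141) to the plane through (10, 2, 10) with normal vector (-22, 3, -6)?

29/23

The plane has equation n·(r − (10, 2, 10)) = 0, i.e. n·r = -274.
Then n·(-40, -93, 141) - (-274) = 29.
|n| = √(484 + 9 + 36) = 23, so the distance is |29|/23 = 29/23.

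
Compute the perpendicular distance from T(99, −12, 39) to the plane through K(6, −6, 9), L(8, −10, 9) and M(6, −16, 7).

KL = (2, −4, 0) and KM = (0, −10, −2), so a normal is n = KL × KM = (8, 4, −20).
d = |8·99 + 4·(-12) + (-20)·39 − (-156)| / √(64 + 16 + 400) = |120| / (4√30) = √30.

√30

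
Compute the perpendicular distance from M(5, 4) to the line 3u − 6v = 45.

The normal to the line is n = (3, −6) with |n| = 3√5.
|n·M − 45| = |-9 − 45| = 54, so the distance is 54/(3√5) = 18√5/5.

18√5/5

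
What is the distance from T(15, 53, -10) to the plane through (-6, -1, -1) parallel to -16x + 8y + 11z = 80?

1/7

Parallel planes share the normal n = (-16, 8, 11); since (-6, -1, -1) lies on the plane, its equation is -16x + 8y + 11z = 77.
Then n·(15, 53, -10) - 77 = -3.
|n| = √(256 + 64 + 121) = 21, so the distance is |-3|/21 = 1/7.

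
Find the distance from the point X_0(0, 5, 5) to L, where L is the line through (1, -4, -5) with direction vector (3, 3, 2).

√94

Direction vector d = (3, 3, 2).
AP = (-1, 9, 10), and AP × d = (-12, 32, -30).
|AP × d|² = 2068 and |d|² = 22, so the distance is √(2068/22) = √94.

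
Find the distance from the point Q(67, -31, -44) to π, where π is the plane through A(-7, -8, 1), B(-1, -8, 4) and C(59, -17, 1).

AB = (6, 0, 3) and AC = (66, -9, 0), so a normal is n = AB × AC = (27, 198, -54).
Then n·(67, -31, -44) - (-1827) = -126.
|n| = √(729 + 39204 + 2916) = 207, so the distance is |-126|/207 = 14/23.

14/23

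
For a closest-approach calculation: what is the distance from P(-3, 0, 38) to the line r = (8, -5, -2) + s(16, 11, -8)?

Direction vector d = (16, 11, -8).
AP = (-11, 5, 40); AP·d = -441, |AP|² = 1746, |d|² = 441.
distance² = |AP|² − (AP·d)²/|d|² = 1746 − 194481/441 = 1305, so the distance is 3√145.

3√145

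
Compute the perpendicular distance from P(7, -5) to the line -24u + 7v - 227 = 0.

86/5

The normal to the line is n = (-24, 7) with |n| = 25.
|n·P − 227| = |-203 − 227| = 430, so the distance is 430/25 = 86/5.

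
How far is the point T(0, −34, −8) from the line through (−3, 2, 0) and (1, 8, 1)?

√521

A direction vector is d = (4, 6, 1).
AP = (3, −36, −8); AP·d = -212, |AP|² = 1369, |d|² = 53.
distance² = |AP|² − (AP·d)²/|d|² = 1369 − 44944/53 = 521, so the distance is √521.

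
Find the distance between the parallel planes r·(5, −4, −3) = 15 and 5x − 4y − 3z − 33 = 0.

9√2/5

Both planes have normal n = (5, −4, −3), |n| = 5√2. Any point on the first plane is at distance |33 − 15|/|n| = 18/(5√2) = 9√2/5 from the second.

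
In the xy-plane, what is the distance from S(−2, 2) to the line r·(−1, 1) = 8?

2√2

d = |(-1)·(-2) + 1·2 − 8| / √(1 + 1) = |-4|/√2 = 2√2.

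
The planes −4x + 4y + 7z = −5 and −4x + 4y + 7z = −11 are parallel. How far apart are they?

2/3

Both planes have normal n = (−4, 4, 7), |n| = 9. Any point on the first plane is at distance |(-11) − (-5)|/|n| = 6/9 = 2/3 from the second.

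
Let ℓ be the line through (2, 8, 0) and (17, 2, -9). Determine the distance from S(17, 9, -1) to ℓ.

5√3

A direction vector is d = (15, -6, -9).
AP = (15, 1, -1), and AP × d = (-15, 120, -105).
|AP × d|² = 25650 and |d|² = 342, so the distance is √(25650/342) = √75 = 5√3.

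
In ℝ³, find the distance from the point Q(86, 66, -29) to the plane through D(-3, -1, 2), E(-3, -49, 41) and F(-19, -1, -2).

19/21

DE = (0, -48, 39) and DF = (-16, 0, -4), so a normal is n = DE × DF = (192, -624, -768).
Then n·(86, 66, -29) - (-1488) = -912.
|n| = √(36864 + 389376 + 589824) = 1008, so the distance is |-912|/1008 = 19/21.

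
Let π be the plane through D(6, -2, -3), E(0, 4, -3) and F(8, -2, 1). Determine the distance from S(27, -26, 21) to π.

DE = (-6, 6, 0) and DF = (2, 0, 4), so a normal is n = DE × DF = (24, 24, -12).
Then n·(27, -26, 21) - 132 = -360.
|n| = √(576 + 576 + 144) = 36, so the distance is |-360|/36 = 10.

10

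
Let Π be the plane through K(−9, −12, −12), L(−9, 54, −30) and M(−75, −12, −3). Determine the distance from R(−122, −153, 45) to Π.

3

KL = (0, 66, −18) and KM = (−66, 0, 9), so a normal is n = KL × KM = (594, 1188, 4356).
d = |594·(-122) + 1188·(-153) + 4356·45 − (-71874)| / √(352836 + 1411344 + 18974736) = |13662| / 4554 = 3.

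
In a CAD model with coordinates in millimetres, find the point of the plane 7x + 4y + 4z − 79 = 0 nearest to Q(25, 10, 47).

(-3, -6, 31)

The perpendicular from Q has direction n = (7, 4, 4): r = (25, 10, 47) + μ(7, 4, 4).
Substitute into the plane: n·(Q + μn) = 79 gives 403 + 81μ = 79, so μ = -4.
Foot = (25, 10, 47) + (-4)·(7, 4, 4) = (−3, −6, 31).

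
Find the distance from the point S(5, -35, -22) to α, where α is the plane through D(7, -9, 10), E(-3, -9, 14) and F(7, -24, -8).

8/√65

DE = (-10, 0, 4) and DF = (0, -15, -18), so a normal is n = DE × DF = (60, -180, 150).
d = |60·5 + (-180)·(-35) + 150·(-22) − 3540| / √(3600 + 32400 + 22500) = |-240| / (30√65) = 8/√65.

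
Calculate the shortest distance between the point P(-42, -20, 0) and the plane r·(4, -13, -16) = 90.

n = (4, -13, -16); n·P − 90 = 2; |n| = 21; distance = 2/21.

2/21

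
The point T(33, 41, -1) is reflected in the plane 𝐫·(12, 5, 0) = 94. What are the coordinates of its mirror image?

(-39, 11, -1)

With n = (12, 5, 0), the signed offset is (n·T − 94)/|n|² = 507/169 = 3.
T' = T − 2t·n = (33, 41, -1) − 6·(12, 5, 0) = (-39, 11, -1).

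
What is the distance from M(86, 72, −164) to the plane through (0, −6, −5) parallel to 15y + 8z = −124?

Parallel planes share the normal n = (0, 15, 8); since (0, −6, −5) lies on the plane, its equation is 15y + 8z = -130.
Then n·(86, 72, −164) − (−130) = −102.
|n| = √(0 + 225 + 64) = 17, so the distance is |-102|/17 = 6.

6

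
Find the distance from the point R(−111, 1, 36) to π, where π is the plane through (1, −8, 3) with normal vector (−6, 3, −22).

The plane has equation n·(r − (1, −8, 3)) = 0, i.e. n·r = -96.
Then n·(−111, 1, 36) − (−96) = −27.
|n| = √(36 + 9 + 484) = 23, so the distance is |-27|/23 = 27/23.

27/23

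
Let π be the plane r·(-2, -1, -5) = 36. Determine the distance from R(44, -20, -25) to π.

21/√30

n = (-2, -1, -5); n·P − 36 = 21; |n| = √30; distance = 21/√30.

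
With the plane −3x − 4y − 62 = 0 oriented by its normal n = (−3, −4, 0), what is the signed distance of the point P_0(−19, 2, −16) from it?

n·P_0 − 62 = -13.
|n| = 5, so the signed distance is -13/5.

-13/5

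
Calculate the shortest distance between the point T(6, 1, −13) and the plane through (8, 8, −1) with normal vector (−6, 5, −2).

√65/65

The plane has equation n·(r − (8, 8, −1)) = 0, i.e. n·r = -6.
Then n·(6, 1, −13) − (−6) = 1.
|n| = √(36 + 25 + 4) = √65, so the distance is |1|/√65 = √65/65.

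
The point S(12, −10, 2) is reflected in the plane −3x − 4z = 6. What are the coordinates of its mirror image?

(0, -10, -14)

n = (−3, 0, −4), |n|² = 25, n·S − 6 = -50, so t = -50/25 = -2.
Foot F = S − (-2)·n = (6, −10, −6); the reflection is 2F − S = (0, −10, −14).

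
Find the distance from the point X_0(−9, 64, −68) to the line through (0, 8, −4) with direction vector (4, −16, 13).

√257

Direction vector d = (4, −16, 13).
AP = (−9, 56, −64); AP·d = -1764, |AP|² = 7313, |d|² = 441.
distance² = |AP|² − (AP·d)²/|d|² = 7313 − 3111696/441 = 257, so the distance is √257.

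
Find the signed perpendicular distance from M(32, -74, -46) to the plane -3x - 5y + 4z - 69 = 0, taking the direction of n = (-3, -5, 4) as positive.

n·M − 69 = 21.
|n| = 5√2, so the signed distance is 21√2/10.

21√2/10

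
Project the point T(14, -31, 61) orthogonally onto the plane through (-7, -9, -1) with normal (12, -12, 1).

n = (12, -12, 1), |n|² = 289, and n·T − 23 = 578.
t = 578/289 = 2, so the foot is T − t·n = (14, -31, 61) − 2·(12, -12, 1) = (-10, -7, 59).

(-10, -7, 59)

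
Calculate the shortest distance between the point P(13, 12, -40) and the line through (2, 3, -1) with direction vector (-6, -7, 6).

√634

Direction vector d = (-6, -7, 6).
AP = (11, 9, -39); AP·d = -363, |AP|² = 1723, |d|² = 121.
distance² = |AP|² − (AP·d)²/|d|² = 1723 − 131769/121 = 634, so the distance is √634.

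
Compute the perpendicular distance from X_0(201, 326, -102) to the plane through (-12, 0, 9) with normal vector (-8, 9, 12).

6

The plane has equation n·(r − (-12, 0, 9)) = 0, i.e. n·r = 204.
Then n·(201, 326, -102) - 204 = -102.
|n| = √(64 + 81 + 144) = 17, so the distance is |-102|/17 = 6.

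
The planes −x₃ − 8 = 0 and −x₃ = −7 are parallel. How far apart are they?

15

Both planes have normal n = (0, 0, −1), |n| = 1. Any point on the first plane is at distance |(-7) − 8|/|n| = 15/1 = 15 from the second.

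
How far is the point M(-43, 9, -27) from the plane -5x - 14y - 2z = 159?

16/15

d = |(-5)·(-43) + (-14)·9 + (-2)·(-27) − 159| / √(25 + 196 + 4) = |-16| / 15 = 16/15.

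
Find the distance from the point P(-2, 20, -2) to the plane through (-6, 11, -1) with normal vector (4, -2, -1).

The plane has equation n·(r − (-6, 11, -1)) = 0, i.e. n·r = -45.
d = |4·(-2) + (-2)·20 + (-1)·(-2) − (-45)| / √(16 + 4 + 1) = |-1| / √21 = 1/√21.

1/√21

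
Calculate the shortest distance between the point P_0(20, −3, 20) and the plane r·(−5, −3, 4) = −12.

1/(5√2)

d = |(-5)·20 + (-3)·(-3) + 4·20 − (-12)| / √(25 + 9 + 16) = |1| / (5√2) = 1/(5√2).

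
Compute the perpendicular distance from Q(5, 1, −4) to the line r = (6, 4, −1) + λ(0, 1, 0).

Direction vector d = (0, 1, 0).
AP = (−1, −3, −3); AP·d = -3, |AP|² = 19, |d|² = 1.
distance² = |AP|² − (AP·d)²/|d|² = 19 − 9/1 = 10, so the distance is √10.

√10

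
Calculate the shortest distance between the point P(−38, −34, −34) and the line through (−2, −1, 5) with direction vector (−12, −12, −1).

Direction vector d = (−12, −12, −1).
AP = (−36, −33, −39), and AP × d = (−435, 432, 36).
|AP × d|² = 377145 and |d|² = 289, so the distance is √(377145/289) = √1305 = 3√145.

3√145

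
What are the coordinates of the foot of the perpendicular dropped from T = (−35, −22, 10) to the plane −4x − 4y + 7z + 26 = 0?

The perpendicular from T has direction n = (−4, −4, 7): r = (−35, −22, 10) + λ(−4, −4, 7).
Substitute into the plane: n·(T + λn) = -26 gives 298 + 81λ = -26, so λ = -4.
Foot = (−35, −22, 10) + (-4)·(−4, −4, 7) = (−19, −6, −18).

(-19, -6, -18)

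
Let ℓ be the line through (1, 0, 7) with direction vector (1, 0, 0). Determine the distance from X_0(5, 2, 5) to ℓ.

Direction vector d = (1, 0, 0).
AP = (4, 2, −2); AP·d = 4, |AP|² = 24, |d|² = 1.
distance² = |AP|² − (AP·d)²/|d|² = 24 − 16/1 = 8, so the distance is 2√2.

2√2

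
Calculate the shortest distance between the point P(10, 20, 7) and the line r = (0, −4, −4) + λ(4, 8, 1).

Direction vector d = (4, 8, 1).
AP = (10, 24, 11), and AP × d = (−64, 34, −16).
|AP × d|² = 5508 and |d|² = 81, so the distance is √(5508/81) = √68 = 2√17.

2√17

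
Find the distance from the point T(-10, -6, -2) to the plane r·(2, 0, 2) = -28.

Normal vector n = (2, 0, 2), and n·(-10, -6, -2) - (-28) = 4.
|n| = √(4 + 0 + 4) = 2√2, so the distance is |4|/(2√2) = √2.

√2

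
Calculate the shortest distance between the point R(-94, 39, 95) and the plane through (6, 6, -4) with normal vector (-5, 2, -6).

28/√65

The plane has equation n·(r − (6, 6, -4)) = 0, i.e. n·r = 6.
Then n·(-94, 39, 95) - 6 = -28.
|n| = √(25 + 4 + 36) = √65, so the distance is |-28|/√65 = 28√65/65.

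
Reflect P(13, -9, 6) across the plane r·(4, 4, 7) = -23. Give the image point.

(5, -17, -8)

n = (4, 4, 7), |n|² = 81, n·P − (-23) = 81, so t = 81/81 = 1.
Foot F = P − 1·n = (9, -13, -1); the reflection is 2F − P = (5, -17, -8).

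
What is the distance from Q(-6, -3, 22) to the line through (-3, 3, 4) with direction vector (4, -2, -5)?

3√21

Direction vector d = (4, -2, -5).
AP = (-3, -6, 18), and AP × d = (66, 57, 30).
|AP × d|² = 8505 and |d|² = 45, so the distance is √(8505/45) = √189 = 3√21.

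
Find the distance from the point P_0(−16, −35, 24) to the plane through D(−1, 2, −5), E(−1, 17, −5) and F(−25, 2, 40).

7/17

DE = (0, 15, 0) and DF = (−24, 0, 45), so a normal is n = DE × DF = (675, 0, 360).
Then n·(−16, −35, 24) − (−2475) = 315.
|n| = √(455625 + 0 + 129600) = 765, so the distance is |315|/765 = 7/17.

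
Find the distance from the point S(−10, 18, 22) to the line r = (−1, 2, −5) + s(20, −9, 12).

Direction vector d = (20, −9, 12).
AP = (−9, 16, 27); AP·d = 0, |AP|² = 1066, |d|² = 625.
distance² = |AP|² − (AP·d)²/|d|² = 1066 − 0/625 = 1066, so the distance is √1066.

√1066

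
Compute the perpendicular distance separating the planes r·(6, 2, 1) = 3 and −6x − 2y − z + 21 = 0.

18/√41

Divide the second equation by -1 to match normals: 6x + 2y + z = 21.
Both planes have normal n = (6, 2, 1), |n| = √41. Any point on the first plane is at distance |21 − 3|/|n| = 18/√41 from the second.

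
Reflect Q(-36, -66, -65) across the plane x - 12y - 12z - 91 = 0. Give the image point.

(-46, 54, 55)

n = (1, -12, -12), |n|² = 289, n·Q − 91 = 1445, so t = 1445/289 = 5.
Foot F = Q − 5·n = (-41, -6, -5); the reflection is 2F − Q = (-46, 54, 55).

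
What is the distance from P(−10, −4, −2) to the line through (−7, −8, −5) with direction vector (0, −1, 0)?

3√2

Direction vector d = (0, −1, 0).
AP = (−3, 4, 3); AP·d = -4, |AP|² = 34, |d|² = 1.
distance² = |AP|² − (AP·d)²/|d|² = 34 − 16/1 = 18, so the distance is 3√2.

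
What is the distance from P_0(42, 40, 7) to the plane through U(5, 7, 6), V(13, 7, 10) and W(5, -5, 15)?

UV = (8, 0, 4) and UW = (0, -12, 9), so a normal is n = UV × UW = (48, -72, -96).
Then n·(42, 40, 7) - (-840) = -696.
|n| = √(2304 + 5184 + 9216) = 24√29, so the distance is |-696|/(24√29) = √29.

√29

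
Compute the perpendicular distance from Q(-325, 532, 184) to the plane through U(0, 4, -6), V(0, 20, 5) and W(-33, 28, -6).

8

UV = (0, 16, 11) and UW = (-33, 24, 0), so a normal is n = UV × UW = (-264, -363, 528).
Then n·(-325, 532, 184) - (-4620) = -5544.
|n| = √(69696 + 131769 + 278784) = 693, so the distance is |-5544|/693 = 8.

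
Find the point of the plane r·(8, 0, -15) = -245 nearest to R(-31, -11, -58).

n = (8, 0, -15), |n|² = 289, and n·R − (-245) = 867.
t = 867/289 = 3, so the foot is R − t·n = (-31, -11, -58) − 3·(8, 0, -15) = (-55, -11, -13).

(-55, -11, -13)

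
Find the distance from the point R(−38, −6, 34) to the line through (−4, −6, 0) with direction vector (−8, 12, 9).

Direction vector d = (−8, 12, 9).
AP = (−34, 0, 34); AP·d = 578, |AP|² = 2312, |d|² = 289.
distance² = |AP|² − (AP·d)²/|d|² = 2312 − 334084/289 = 1156, so the distance is 34.

34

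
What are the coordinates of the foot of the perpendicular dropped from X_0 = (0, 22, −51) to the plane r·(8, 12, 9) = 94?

n = (8, 12, 9), |n|² = 289, and n·X_0 − 94 = -289.
t = -289/289 = -1, so the foot is X_0 − t·n = (0, 22, −51) − (-1)·(8, 12, 9) = (8, 34, −42).

(8, 34, -42)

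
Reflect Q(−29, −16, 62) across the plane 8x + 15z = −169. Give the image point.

n = (8, 0, 15), |n|² = 289, n·Q − (-169) = 867, so t = 867/289 = 3.
Foot F = Q − 3·n = (−53, −16, 17); the reflection is 2F − Q = (−77, −16, −28).

(-77, -16, -28)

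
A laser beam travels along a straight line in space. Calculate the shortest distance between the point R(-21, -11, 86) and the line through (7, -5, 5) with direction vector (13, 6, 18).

9√65

Direction vector d = (13, 6, 18).
AP = (-28, -6, 81), and AP × d = (-594, 1557, -90).
|AP × d|² = 2785185 and |d|² = 529, so the distance is √(2785185/529) = √5265 = 9√65.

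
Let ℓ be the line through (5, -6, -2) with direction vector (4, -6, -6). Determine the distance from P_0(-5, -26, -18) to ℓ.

Direction vector d = (4, -6, -6).
AP = (-10, -20, -16), and AP × d = (24, -124, 140).
|AP × d|² = 35552 and |d|² = 88, so the distance is √(35552/88) = √404 = 2√101.

2√101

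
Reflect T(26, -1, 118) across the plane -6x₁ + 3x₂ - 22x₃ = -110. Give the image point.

With n = (-6, 3, -22), the signed offset is (n·T − (-110))/|n|² = -2645/529 = -5.
T' = T − 2t·n = (26, -1, 118) − (-10)·(-6, 3, -22) = (-34, 29, -102).

(-34, 29, -102)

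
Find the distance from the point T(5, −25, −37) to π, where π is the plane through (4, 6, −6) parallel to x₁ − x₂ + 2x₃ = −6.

Parallel planes share the normal n = (1, −1, 2); since (4, 6, −6) lies on the plane, its equation is x₁ − x₂ + 2x₃ = -14.
Then n·(5, −25, −37) − (−14) = −30.
|n| = √(1 + 1 + 4) = √6, so the distance is |-30|/√6 = 5√6.

5√6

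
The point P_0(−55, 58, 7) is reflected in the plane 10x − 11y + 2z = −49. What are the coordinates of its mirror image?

n = (10, −11, 2), |n|² = 225, n·P_0 − (-49) = -1125, so t = -1125/225 = -5.
Foot F = P_0 − (-5)·n = (−5, 3, 17); the reflection is 2F − P_0 = (45, −52, 27).

(45, -52, 27)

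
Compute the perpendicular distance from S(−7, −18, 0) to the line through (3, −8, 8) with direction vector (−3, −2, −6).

2√17

Direction vector d = (−3, −2, −6).
AP = (−10, −10, −8); AP·d = 98, |AP|² = 264, |d|² = 49.
distance² = |AP|² − (AP·d)²/|d|² = 264 − 9604/49 = 68, so the distance is 2√17.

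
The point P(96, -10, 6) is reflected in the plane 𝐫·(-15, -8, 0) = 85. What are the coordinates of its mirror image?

(-54, -90, 6)

With n = (-15, -8, 0), the signed offset is (n·P − 85)/|n|² = -1445/289 = -5.
P' = P − 2t·n = (96, -10, 6) − (-10)·(-15, -8, 0) = (-54, -90, 6).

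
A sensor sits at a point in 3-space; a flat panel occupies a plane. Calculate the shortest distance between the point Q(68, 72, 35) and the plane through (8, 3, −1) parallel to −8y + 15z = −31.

12/17

Parallel planes share the normal n = (0, −8, 15); since (8, 3, −1) lies on the plane, its equation is −8y + 15z = -39.
Then n·(68, 72, 35) − (−39) = −12.
|n| = √(0 + 64 + 225) = 17, so the distance is |-12|/17 = 12/17.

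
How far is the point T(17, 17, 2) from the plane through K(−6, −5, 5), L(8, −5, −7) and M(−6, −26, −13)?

15/11

KL = (14, 0, −12) and KM = (0, −21, −18), so a normal is n = KL × KM = (−252, 252, −294).
Then n·(17, 17, 2) − (−1218) = 630.
|n| = √(63504 + 63504 + 86436) = 462, so the distance is |630|/462 = 15/11.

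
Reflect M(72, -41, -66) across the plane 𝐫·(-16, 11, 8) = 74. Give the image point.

(-88, 69, 14)

n = (-16, 11, 8), |n|² = 441, n·M − 74 = -2205, so t = -2205/441 = -5.
Foot F = M − (-5)·n = (-8, 14, -26); the reflection is 2F − M = (-88, 69, 14).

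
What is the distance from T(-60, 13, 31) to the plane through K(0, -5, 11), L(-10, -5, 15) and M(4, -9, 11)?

KL = (-10, 0, 4) and KM = (4, -4, 0), so a normal is n = KL × KM = (16, 16, 40).
n = (16, 16, 40); n·P − 360 = 128; |n| = 8√33; distance = 128/(8√33) = 16/√33.

16/√33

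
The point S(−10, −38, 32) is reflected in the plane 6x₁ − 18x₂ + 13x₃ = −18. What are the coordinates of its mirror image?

(-34, 34, -20)

n = (6, −18, 13), |n|² = 529, n·S − (-18) = 1058, so t = 1058/529 = 2.
Foot F = S − 2·n = (−22, −2, 6); the reflection is 2F − S = (−34, 34, −20).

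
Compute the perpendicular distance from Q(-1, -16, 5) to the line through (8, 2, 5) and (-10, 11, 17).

A direction vector is d = (-18, 9, 12).
AP = (-9, -18, 0); AP·d = 0, |AP|² = 405, |d|² = 549.
distance² = |AP|² − (AP·d)²/|d|² = 405 − 0/549 = 405, so the distance is 9√5.

9√5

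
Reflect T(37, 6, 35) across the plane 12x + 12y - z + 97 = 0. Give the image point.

n = (12, 12, -1), |n|² = 289, n·T − (-97) = 578, so t = 578/289 = 2.
Foot F = T − 2·n = (13, -18, 37); the reflection is 2F − T = (-11, -42, 39).

(-11, -42, 39)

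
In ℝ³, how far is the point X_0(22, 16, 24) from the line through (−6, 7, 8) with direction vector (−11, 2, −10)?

Direction vector d = (−11, 2, −10).
AP = (28, 9, 16); AP·d = -450, |AP|² = 1121, |d|² = 225.
distance² = |AP|² − (AP·d)²/|d|² = 1121 − 202500/225 = 221, so the distance is √221.

√221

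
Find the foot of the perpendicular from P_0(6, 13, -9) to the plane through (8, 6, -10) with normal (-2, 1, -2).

n = (-2, 1, -2), |n|² = 9, and n·P_0 − 10 = 9.
t = 9/9 = 1, so the foot is P_0 − t·n = (6, 13, -9) − 1·(-2, 1, -2) = (8, 12, -7).

(8, 12, -7)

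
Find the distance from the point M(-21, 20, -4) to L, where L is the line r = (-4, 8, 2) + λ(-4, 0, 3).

3√41

Direction vector d = (-4, 0, 3).
AP = (-17, 12, -6); AP·d = 50, |AP|² = 469, |d|² = 25.
distance² = |AP|² − (AP·d)²/|d|² = 469 − 2500/25 = 369, so the distance is 3√41.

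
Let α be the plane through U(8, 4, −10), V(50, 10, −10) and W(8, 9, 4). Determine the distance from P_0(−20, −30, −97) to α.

UV = (42, 6, 0) and UW = (0, 5, 14), so a normal is n = UV × UW = (84, −588, 210).
n = (84, −588, 210); n·P − (-3780) = -630; |n| = 630; distance = 630/630 = 1.

1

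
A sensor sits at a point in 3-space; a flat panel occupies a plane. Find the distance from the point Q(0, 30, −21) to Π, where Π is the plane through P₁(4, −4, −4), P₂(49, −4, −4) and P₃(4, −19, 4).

1

P₁P₂ = (45, 0, 0) and P₁P₃ = (0, −15, 8), so a normal is n = P₁P₂ × P₁P₃ = (0, −360, −675).
Then n·(0, 30, −21) − 4140 = −765.
|n| = √(0 + 129600 + 455625) = 765, so the distance is |-765|/765 = 1.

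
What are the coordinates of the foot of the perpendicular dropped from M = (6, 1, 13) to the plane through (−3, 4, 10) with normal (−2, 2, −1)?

n = (−2, 2, −1), |n|² = 9, and n·M − 4 = -27.
t = -27/9 = -3, so the foot is M − t·n = (6, 1, 13) − (-3)·(−2, 2, −1) = (0, 7, 10).

(0, 7, 10)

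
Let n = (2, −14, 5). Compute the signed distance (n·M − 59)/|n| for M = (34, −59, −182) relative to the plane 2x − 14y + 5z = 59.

-5

n·M − 59 = -75.
|n| = 15, so the signed distance is -75/15 = -5.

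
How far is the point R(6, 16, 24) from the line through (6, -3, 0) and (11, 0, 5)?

A direction vector is d = (5, 3, 5).
AP = (0, 19, 24); AP·d = 177, |AP|² = 937, |d|² = 59.
distance² = |AP|² − (AP·d)²/|d|² = 937 − 31329/59 = 406, so the distance is √406.

√406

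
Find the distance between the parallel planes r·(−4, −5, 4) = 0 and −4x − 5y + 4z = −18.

Both planes have normal n = (−4, −5, 4), |n| = √57. Any point on the first plane is at distance |(-18) − 0|/|n| = 18/√57 from the second.

6√57/19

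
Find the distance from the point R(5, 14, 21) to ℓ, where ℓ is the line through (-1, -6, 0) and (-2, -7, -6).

√269

A direction vector is d = (-1, -1, -6).
AP = (6, 20, 21); AP·d = -152, |AP|² = 877, |d|² = 38.
distance² = |AP|² − (AP·d)²/|d|² = 877 − 23104/38 = 269, so the distance is √269.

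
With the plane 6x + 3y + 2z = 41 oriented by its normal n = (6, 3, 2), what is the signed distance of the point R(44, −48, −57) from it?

n·R − 41 = -35.
|n| = 7, so the signed distance is -35/7 = -5.

-5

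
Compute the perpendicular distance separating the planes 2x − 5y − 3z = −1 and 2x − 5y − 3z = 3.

Both planes have normal n = (2, −5, −3), |n| = √38. Any point on the first plane is at distance |3 − (-1)|/|n| = 4/√38 = 2√38/19 from the second.

2√38/19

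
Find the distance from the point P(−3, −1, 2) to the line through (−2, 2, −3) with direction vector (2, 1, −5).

Direction vector d = (2, 1, −5).
AP = (−1, −3, 5); AP·d = -30, |AP|² = 35, |d|² = 30.
distance² = |AP|² − (AP·d)²/|d|² = 35 − 900/30 = 5, so the distance is √5.

√5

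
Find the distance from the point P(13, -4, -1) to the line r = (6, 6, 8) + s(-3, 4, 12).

Direction vector d = (-3, 4, 12).
AP = (7, -10, -9); AP·d = -169, |AP|² = 230, |d|² = 169.
distance² = |AP|² − (AP·d)²/|d|² = 230 − 28561/169 = 61, so the distance is √61.

√61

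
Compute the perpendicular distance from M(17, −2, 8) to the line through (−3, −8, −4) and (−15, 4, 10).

A direction vector is d = (−12, 12, 14).
AP = (20, 6, 12); AP·d = 0, |AP|² = 580, |d|² = 484.
distance² = |AP|² − (AP·d)²/|d|² = 580 − 0/484 = 580, so the distance is 2√145.

2√145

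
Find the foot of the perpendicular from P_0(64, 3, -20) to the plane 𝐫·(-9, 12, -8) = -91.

(55, 15, -28)

n = (-9, 12, -8), |n|² = 289, and n·P_0 − (-91) = -289.
t = -289/289 = -1, so the foot is P_0 − t·n = (64, 3, -20) − (-1)·(-9, 12, -8) = (55, 15, -28).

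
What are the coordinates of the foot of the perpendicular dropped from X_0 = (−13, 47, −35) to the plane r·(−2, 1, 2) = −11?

(-89/9, 409/9, -343/9)

The perpendicular from X_0 has direction n = (−2, 1, 2): r = (−13, 47, −35) + λ(−2, 1, 2).
Substitute into the plane: n·(X_0 + λn) = -11 gives 3 + 9λ = -11, so λ = -14/9.
Foot = (−13, 47, −35) + (-14/9)·(−2, 1, 2) = (−89/9, 409/9, −343/9).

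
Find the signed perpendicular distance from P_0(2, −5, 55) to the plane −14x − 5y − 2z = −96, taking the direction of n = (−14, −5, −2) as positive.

n·P_0 − (-96) = -17.
|n| = 15, so the signed distance is -17/15.

-17/15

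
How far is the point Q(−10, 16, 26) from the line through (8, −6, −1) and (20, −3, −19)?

A direction vector is d = (12, 3, −18).
AP = (−18, 22, 27), and AP × d = (−477, 0, −318).
|AP × d|² = 328653 and |d|² = 477, so the distance is √(328653/477) = √689.

√689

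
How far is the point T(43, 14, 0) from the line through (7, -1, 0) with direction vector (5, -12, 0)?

39

Direction vector d = (5, -12, 0).
AP = (36, 15, 0), and AP × d = (0, 0, -507).
|AP × d|² = 257049 and |d|² = 169, so the distance is √(257049/169) = √1521 = 39.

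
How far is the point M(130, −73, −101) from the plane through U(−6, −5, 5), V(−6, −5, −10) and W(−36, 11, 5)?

4

UV = (0, 0, −15) and UW = (−30, 16, 0), so a normal is n = UV × UW = (240, 450, 0).
Then n·(130, −73, −101) − (−3690) = 2040.
|n| = √(57600 + 202500 + 0) = 510, so the distance is |2040|/510 = 4.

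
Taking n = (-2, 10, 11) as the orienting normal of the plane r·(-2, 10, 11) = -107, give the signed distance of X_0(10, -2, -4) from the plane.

23/15

n·X_0 − (-107) = 23.
|n| = 15, so the signed distance is 23/15.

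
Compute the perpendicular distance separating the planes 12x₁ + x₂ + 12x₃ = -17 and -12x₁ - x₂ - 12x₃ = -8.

Divide the second equation by -1 to match normals: 12x₁ + x₂ + 12x₃ = 8.
Both planes have normal n = (12, 1, 12), |n| = 17. Any point on the first plane is at distance |8 − (-17)|/|n| = 25/17 from the second.

25/17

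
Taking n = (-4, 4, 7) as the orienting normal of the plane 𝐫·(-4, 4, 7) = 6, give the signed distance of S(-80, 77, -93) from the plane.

n·S − 6 = -29.
|n| = 9, so the signed distance is -29/9.

-29/9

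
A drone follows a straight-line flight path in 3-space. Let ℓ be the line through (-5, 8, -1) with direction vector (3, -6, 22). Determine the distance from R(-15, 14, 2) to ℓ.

√145

Direction vector d = (3, -6, 22).
AP = (-10, 6, 3), and AP × d = (150, 229, 42).
|AP × d|² = 76705 and |d|² = 529, so the distance is √(76705/529) = √145.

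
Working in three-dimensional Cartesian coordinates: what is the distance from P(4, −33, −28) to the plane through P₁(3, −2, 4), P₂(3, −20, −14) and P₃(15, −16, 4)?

P₁P₂ = (0, −18, −18) and P₁P₃ = (12, −14, 0), so a normal is n = P₁P₂ × P₁P₃ = (−252, −216, 216).
n = (−252, −216, 216); n·P − 540 = -468; |n| = 396; distance = 468/396 = 13/11.

13/11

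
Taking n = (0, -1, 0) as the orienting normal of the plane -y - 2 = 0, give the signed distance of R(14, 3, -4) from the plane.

-5

n·R − 2 = -5.
|n| = 1, so the signed distance is -5/1 = -5.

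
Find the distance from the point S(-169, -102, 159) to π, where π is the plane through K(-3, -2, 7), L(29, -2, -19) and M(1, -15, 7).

KL = (32, 0, -26) and KM = (4, -13, 0), so a normal is n = KL × KM = (-338, -104, -416).
Then n·(-169, -102, 159) - (-1690) = 3276.
|n| = √(114244 + 10816 + 173056) = 546, so the distance is |3276|/546 = 6.

6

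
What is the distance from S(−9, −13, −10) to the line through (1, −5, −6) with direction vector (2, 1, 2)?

Direction vector d = (2, 1, 2).
AP = (−10, −8, −4); AP·d = -36, |AP|² = 180, |d|² = 9.
distance² = |AP|² − (AP·d)²/|d|² = 180 − 1296/9 = 36, so the distance is 6.

6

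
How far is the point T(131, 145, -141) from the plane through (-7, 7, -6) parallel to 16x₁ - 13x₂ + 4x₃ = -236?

6

Parallel planes share the normal n = (16, -13, 4); since (-7, 7, -6) lies on the plane, its equation is 16x₁ - 13x₂ + 4x₃ = -227.
Then n·(131, 145, -141) - (-227) = -126.
|n| = √(256 + 169 + 16) = 21, so the distance is |-126|/21 = 6.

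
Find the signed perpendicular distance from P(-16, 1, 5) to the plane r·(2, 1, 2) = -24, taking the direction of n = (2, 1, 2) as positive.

1

n·P − (-24) = 3.
|n| = 3, so the signed distance is 3/3 = 1.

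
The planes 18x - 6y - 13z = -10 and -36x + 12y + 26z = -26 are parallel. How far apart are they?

1

Divide the second equation by -2 to match normals: 18x - 6y - 13z = 13.
Both planes have normal n = (18, -6, -13), |n| = 23. Any point on the first plane is at distance |13 − (-10)|/|n| = 23/23 = 1 from the second.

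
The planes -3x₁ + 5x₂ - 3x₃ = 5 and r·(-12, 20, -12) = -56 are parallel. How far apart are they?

Divide the second equation by 4 to match normals: -3x₁ + 5x₂ - 3x₃ = -14.
Both planes have normal n = (-3, 5, -3), |n| = √43. Any point on the first plane is at distance |(-14) − 5|/|n| = 19/√43 from the second.

19√43/43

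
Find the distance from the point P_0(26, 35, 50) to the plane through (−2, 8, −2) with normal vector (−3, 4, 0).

The plane has equation n·(r − (−2, 8, −2)) = 0, i.e. n·r = 38.
Then n·(26, 35, 50) − 38 = 24.
|n| = √(9 + 16 + 0) = 5, so the distance is |24|/5 = 24/5.

24/5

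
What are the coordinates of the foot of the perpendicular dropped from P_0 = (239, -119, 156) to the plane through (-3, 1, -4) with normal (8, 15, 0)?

(3999/17, -2143/17, 156)

The perpendicular from P_0 has direction n = (8, 15, 0): r = (239, -119, 156) + μ(8, 15, 0).
Substitute into the plane: n·(P_0 + μn) = -9 gives 127 + 289μ = -9, so μ = -8/17.
Foot = (239, -119, 156) + (-8/17)·(8, 15, 0) = (3999/17, -2143/17, 156).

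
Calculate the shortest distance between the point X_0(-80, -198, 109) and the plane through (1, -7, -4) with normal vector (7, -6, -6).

The plane has equation n·(r − (1, -7, -4)) = 0, i.e. n·r = 73.
Then n·(-80, -198, 109) - 73 = -99.
|n| = √(49 + 36 + 36) = 11, so the distance is |-99|/11 = 9.

9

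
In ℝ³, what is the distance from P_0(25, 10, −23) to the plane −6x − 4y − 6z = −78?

n = (−6, −4, −6); n·P − (-78) = 26; |n| = 2√22; distance = 26/(2√22) = 13/√22.

13√22/22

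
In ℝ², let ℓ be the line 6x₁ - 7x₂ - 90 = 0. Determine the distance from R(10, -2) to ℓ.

16√85/85

The normal to the line is n = (6, -7) with |n| = √85.
|n·R − 90| = |74 − 90| = 16, so the distance is 16/√85 = 16√85/85.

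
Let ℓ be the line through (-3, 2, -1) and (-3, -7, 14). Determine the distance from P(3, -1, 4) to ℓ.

A direction vector is d = (0, -9, 15).
AP = (6, -3, 5), and AP × d = (0, -90, -54).
|AP × d|² = 11016 and |d|² = 306, so the distance is √(11016/306) = √36 = 6.

6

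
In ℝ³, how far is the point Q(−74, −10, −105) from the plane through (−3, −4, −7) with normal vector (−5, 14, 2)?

The plane has equation n·(r − (−3, −4, −7)) = 0, i.e. n·r = -55.
n = (−5, 14, 2); n·P − (-55) = 75; |n| = 15; distance = 75/15 = 5.

5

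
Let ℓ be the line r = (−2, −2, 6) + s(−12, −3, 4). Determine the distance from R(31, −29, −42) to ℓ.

Direction vector d = (−12, −3, 4).
AP = (33, −27, −48), and AP × d = (−252, 444, −423).
|AP × d|² = 439569 and |d|² = 169, so the distance is √(439569/169) = √2601 = 51.

51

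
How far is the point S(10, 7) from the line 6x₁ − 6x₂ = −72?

The normal to the line is n = (6, −6) with |n| = 6√2.
|n·S − (-72)| = |18 − (-72)| = 90, so the distance is 90/(6√2) = 15√2/2.

15/√2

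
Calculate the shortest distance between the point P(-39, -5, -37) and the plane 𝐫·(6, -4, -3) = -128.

25/√61

n = (6, -4, -3); n·P − (-128) = 25; |n| = √61; distance = 25/√61 = 25√61/61.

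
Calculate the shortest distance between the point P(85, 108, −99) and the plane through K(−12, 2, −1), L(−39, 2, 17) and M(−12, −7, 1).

8

KL = (−27, 0, 18) and KM = (0, −9, 2), so a normal is n = KL × KM = (162, 54, 243).
n = (162, 54, 243); n·P − (-2079) = -2376; |n| = 297; distance = 2376/297 = 8.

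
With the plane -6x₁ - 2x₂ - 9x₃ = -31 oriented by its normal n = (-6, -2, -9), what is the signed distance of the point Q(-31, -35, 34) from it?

n·Q − (-31) = -19.
|n| = 11, so the signed distance is -19/11.

-19/11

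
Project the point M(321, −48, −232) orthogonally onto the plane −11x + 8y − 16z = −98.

The perpendicular from M has direction n = (−11, 8, −16): r = (321, −48, −232) + t(−11, 8, −16).
Substitute into the plane: n·(M + tn) = -98 gives -203 + 441t = -98, so t = 5/21.
Foot = (321, −48, −232) + (5/21)·(−11, 8, −16) = (6686/21, −968/21, −4952/21).

(6686/21, -968/21, -4952/21)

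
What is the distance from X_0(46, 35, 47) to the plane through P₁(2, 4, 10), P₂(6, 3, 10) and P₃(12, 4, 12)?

17√42/42

P₁P₂ = (4, −1, 0) and P₁P₃ = (10, 0, 2), so a normal is n = P₁P₂ × P₁P₃ = (−2, −8, 10).
d = |(-2)·46 + (-8)·35 + 10·47 − 64| / √(4 + 64 + 100) = |34| / (2√42) = 17/√42.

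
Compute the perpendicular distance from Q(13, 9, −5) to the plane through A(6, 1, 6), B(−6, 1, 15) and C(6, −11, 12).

AB = (−12, 0, 9) and AC = (0, −12, 6), so a normal is n = AB × AC = (108, 72, 144).
d = |108·13 + 72·9 + 144·(-5) − 1584| / √(11664 + 5184 + 20736) = |-252| / (36√29) = 7/√29.

7/√29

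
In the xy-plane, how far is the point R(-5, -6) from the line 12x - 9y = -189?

61/5

The normal to the line is n = (12, -9) with |n| = 15.
|n·R − (-189)| = |-6 − (-189)| = 183, so the distance is 183/15 = 61/5.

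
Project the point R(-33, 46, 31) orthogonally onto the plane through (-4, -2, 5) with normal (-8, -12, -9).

n = (-8, -12, -9), |n|² = 289, and n·R − 11 = -578.
t = -578/289 = -2, so the foot is R − t·n = (-33, 46, 31) − (-2)·(-8, -12, -9) = (-49, 22, 13).

(-49, 22, 13)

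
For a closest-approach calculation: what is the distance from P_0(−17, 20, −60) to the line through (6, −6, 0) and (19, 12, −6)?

A direction vector is d = (13, 18, −6).
AP = (−23, 26, −60); AP·d = 529, |AP|² = 4805, |d|² = 529.
distance² = |AP|² − (AP·d)²/|d|² = 4805 − 279841/529 = 4276, so the distance is 2√1069.

2√1069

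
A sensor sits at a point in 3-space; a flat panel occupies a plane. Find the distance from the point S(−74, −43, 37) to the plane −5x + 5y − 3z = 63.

19/√59

d = |(-5)·(-74) + 5·(-43) + (-3)·37 − 63| / √(25 + 25 + 9) = |-19| / √59 = 19/√59.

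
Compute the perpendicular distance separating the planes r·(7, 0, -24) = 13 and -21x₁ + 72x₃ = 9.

16/25

Divide the second equation by -3 to match normals: 7x₁ - 24x₃ = -3.
With common normal n = (7, 0, -24) (|n| = 25), the distance is |13 − (-3)|/|n| = 16/25.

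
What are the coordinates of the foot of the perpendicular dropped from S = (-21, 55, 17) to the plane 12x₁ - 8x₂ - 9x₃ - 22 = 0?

The perpendicular from S has direction n = (12, -8, -9): r = (-21, 55, 17) + μ(12, -8, -9).
Substitute into the plane: n·(S + μn) = 22 gives -845 + 289μ = 22, so μ = 3.
Foot = (-21, 55, 17) + 3·(12, -8, -9) = (15, 31, -10).

(15, 31, -10)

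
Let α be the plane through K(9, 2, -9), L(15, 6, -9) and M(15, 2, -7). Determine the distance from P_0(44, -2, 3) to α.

10/7

KL = (6, 4, 0) and KM = (6, 0, 2), so a normal is n = KL × KM = (8, -12, -24).
Then n·(44, -2, 3) - 264 = 40.
|n| = √(64 + 144 + 576) = 28, so the distance is |40|/28 = 10/7.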